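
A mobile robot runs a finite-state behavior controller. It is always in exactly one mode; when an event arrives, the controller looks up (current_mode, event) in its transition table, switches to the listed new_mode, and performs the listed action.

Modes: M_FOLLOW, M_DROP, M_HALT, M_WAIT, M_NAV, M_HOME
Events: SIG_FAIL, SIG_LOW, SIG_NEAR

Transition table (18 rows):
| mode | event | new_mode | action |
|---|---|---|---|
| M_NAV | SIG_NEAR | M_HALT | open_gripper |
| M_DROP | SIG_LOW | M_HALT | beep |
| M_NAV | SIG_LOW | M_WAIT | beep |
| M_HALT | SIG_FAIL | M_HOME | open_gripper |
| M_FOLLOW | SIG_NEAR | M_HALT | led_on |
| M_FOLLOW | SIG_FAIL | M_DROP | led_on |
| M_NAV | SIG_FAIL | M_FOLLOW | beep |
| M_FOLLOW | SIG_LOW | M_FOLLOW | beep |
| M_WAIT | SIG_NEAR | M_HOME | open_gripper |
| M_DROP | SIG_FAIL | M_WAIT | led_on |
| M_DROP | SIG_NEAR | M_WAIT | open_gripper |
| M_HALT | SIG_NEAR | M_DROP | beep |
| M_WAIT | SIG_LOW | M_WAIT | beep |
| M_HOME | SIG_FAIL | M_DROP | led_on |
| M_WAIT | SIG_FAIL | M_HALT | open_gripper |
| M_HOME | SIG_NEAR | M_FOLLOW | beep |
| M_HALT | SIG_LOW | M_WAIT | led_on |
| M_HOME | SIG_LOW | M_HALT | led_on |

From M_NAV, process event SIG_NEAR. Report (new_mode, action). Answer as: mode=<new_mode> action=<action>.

mode=M_HALT action=open_gripper

current mode = M_NAV; filter table to that mode:
  (M_NAV, SIG_NEAR) → (M_HALT, open_gripper)  ← event matches
  (M_NAV, SIG_LOW) → (M_WAIT, beep)
  (M_NAV, SIG_FAIL) → (M_FOLLOW, beep)
event = SIG_NEAR selects (M_HALT, open_gripper)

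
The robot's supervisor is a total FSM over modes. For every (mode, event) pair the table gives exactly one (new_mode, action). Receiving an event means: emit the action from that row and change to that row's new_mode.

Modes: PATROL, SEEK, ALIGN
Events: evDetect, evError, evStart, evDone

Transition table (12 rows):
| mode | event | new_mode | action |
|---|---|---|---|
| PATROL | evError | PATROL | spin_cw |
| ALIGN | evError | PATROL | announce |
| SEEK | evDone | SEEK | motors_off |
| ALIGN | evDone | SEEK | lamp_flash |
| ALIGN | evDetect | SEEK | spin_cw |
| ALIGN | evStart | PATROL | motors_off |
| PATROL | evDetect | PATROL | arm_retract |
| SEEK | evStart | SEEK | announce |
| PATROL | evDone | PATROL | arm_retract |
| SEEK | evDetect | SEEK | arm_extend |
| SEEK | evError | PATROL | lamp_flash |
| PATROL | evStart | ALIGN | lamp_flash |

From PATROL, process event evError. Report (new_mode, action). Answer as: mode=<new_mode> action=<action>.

mode=PATROL action=spin_cw

current mode = PATROL; filter table to that mode:
  (PATROL, evError) → (PATROL, spin_cw)  ← event matches
  (PATROL, evDetect) → (PATROL, arm_retract)
  (PATROL, evDone) → (PATROL, arm_retract)
  (PATROL, evStart) → (ALIGN, lamp_flash)
event = evError selects (PATROL, spin_cw)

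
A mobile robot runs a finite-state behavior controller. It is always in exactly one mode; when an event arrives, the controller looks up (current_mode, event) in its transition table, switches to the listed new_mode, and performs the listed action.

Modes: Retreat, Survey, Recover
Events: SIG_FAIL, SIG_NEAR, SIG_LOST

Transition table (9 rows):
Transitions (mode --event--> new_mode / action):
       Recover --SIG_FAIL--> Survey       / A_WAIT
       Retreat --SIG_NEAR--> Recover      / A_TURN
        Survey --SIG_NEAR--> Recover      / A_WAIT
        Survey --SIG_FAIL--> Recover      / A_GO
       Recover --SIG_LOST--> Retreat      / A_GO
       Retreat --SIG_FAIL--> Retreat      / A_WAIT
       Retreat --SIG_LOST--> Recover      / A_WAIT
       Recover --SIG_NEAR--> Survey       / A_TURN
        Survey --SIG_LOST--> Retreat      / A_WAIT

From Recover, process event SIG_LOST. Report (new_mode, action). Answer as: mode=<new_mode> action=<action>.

current mode = Recover; filter table to that mode:
  (Recover, SIG_FAIL) → (Survey, A_WAIT)
  (Recover, SIG_LOST) → (Retreat, A_GO)  ← event matches
  (Recover, SIG_NEAR) → (Survey, A_TURN)
event = SIG_LOST selects (Retreat, A_GO)

mode=Retreat action=A_GO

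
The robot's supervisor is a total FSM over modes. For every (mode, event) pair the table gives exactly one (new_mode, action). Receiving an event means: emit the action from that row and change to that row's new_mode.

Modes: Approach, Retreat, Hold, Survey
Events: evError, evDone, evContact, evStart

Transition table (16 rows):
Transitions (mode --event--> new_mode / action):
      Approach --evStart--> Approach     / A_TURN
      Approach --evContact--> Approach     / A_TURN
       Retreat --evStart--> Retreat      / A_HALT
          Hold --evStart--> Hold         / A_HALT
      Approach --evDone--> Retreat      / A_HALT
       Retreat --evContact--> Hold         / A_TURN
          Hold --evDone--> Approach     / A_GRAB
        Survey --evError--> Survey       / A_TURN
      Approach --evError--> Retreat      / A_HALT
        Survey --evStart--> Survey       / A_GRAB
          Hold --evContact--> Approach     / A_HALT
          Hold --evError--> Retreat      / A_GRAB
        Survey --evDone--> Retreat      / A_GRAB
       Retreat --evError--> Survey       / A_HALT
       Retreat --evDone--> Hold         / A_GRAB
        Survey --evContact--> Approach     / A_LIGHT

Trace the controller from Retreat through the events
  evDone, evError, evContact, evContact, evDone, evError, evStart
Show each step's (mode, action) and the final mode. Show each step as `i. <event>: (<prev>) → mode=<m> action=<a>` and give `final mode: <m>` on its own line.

1. evDone: (Retreat) → mode=Hold action=A_GRAB
2. evError: (Hold) → mode=Retreat action=A_GRAB
3. evContact: (Retreat) → mode=Hold action=A_TURN
4. evContact: (Hold) → mode=Approach action=A_HALT
5. evDone: (Approach) → mode=Retreat action=A_HALT
6. evError: (Retreat) → mode=Survey action=A_HALT
7. evStart: (Survey) → mode=Survey action=A_GRAB

final mode: Survey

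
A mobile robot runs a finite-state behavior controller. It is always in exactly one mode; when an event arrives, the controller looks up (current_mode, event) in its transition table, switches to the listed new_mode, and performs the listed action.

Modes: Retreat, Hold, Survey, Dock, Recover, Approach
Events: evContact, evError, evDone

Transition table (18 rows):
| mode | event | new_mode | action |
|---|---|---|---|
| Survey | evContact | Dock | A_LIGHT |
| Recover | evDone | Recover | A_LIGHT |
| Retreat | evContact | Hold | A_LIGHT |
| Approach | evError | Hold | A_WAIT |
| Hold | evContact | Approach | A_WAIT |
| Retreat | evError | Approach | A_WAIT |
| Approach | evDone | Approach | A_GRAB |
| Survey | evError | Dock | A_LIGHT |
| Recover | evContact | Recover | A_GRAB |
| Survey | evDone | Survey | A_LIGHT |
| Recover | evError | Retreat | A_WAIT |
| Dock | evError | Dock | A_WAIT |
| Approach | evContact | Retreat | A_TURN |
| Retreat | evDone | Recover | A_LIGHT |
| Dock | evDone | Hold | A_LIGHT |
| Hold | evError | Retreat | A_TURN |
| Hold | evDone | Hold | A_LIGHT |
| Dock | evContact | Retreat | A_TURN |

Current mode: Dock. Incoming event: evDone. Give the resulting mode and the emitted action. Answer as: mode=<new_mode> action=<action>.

mode=Hold action=A_LIGHT

current mode = Dock; filter table to that mode:
  (Dock, evError) → (Dock, A_WAIT)
  (Dock, evDone) → (Hold, A_LIGHT)  ← event matches
  (Dock, evContact) → (Retreat, A_TURN)
event = evDone selects (Hold, A_LIGHT)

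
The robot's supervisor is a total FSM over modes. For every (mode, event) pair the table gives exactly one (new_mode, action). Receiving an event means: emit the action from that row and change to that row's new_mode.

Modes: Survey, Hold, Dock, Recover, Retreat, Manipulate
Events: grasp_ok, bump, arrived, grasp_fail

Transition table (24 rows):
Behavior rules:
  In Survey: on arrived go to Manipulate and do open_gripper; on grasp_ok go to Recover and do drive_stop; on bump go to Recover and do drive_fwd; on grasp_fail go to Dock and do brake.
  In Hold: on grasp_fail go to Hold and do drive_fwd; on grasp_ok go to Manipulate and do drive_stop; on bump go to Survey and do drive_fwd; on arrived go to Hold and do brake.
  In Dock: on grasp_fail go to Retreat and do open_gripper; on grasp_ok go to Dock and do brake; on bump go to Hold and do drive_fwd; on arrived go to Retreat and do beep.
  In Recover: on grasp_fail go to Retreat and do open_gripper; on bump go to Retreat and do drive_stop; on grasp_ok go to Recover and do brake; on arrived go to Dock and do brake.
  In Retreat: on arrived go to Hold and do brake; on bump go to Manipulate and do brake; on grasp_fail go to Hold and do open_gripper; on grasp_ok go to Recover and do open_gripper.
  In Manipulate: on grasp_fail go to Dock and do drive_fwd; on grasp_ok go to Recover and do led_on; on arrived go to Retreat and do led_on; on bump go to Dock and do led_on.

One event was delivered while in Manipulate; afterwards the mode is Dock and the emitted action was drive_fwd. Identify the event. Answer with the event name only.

try grasp_ok: (Manipulate, grasp_ok) → (Recover, led_on)
try bump: (Manipulate, bump) → (Dock, led_on)
try arrived: (Manipulate, arrived) → (Retreat, led_on)
try grasp_fail: (Manipulate, grasp_fail) → (Dock, drive_fwd)  ← matches

grasp_fail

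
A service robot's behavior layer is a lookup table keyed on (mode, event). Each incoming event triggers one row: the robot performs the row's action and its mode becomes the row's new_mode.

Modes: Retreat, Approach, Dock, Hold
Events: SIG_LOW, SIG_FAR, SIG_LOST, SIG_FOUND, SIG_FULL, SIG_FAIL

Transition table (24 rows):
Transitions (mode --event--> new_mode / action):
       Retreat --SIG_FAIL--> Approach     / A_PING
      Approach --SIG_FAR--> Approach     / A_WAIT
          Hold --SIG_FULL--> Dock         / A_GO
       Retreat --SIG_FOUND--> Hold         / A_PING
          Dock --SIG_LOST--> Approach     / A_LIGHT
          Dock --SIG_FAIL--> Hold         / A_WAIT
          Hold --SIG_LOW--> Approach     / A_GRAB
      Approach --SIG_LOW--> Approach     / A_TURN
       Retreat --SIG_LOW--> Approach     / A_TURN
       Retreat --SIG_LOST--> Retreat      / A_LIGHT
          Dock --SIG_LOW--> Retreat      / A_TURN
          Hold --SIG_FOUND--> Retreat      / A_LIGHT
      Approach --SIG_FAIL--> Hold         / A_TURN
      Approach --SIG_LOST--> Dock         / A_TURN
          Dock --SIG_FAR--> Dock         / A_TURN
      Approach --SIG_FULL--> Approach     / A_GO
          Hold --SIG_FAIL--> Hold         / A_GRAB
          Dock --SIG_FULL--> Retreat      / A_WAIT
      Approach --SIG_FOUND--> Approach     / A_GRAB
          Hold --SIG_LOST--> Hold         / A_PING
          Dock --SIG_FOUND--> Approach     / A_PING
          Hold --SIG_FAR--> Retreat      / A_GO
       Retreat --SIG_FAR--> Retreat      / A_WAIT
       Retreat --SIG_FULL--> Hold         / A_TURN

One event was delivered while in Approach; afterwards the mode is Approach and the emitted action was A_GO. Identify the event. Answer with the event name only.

try SIG_LOW: (Approach, SIG_LOW) → (Approach, A_TURN)
try SIG_FAR: (Approach, SIG_FAR) → (Approach, A_WAIT)
try SIG_LOST: (Approach, SIG_LOST) → (Dock, A_TURN)
try SIG_FOUND: (Approach, SIG_FOUND) → (Approach, A_GRAB)
try SIG_FULL: (Approach, SIG_FULL) → (Approach, A_GO)  ← matches
try SIG_FAIL: (Approach, SIG_FAIL) → (Hold, A_TURN)

SIG_FULL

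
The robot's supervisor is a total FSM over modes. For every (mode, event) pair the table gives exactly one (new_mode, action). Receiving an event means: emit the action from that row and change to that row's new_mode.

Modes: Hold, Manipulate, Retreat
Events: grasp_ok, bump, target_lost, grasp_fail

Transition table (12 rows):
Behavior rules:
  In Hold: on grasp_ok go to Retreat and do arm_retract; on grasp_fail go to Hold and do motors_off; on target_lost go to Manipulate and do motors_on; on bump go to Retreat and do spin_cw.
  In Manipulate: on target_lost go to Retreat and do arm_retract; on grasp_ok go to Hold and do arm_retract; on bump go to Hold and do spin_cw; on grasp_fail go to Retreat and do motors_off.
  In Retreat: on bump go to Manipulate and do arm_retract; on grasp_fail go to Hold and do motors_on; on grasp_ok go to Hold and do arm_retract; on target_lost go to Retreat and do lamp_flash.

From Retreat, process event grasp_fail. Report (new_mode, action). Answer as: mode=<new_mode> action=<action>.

current mode = Retreat; filter table to that mode:
  (Retreat, bump) → (Manipulate, arm_retract)
  (Retreat, grasp_fail) → (Hold, motors_on)  ← event matches
  (Retreat, grasp_ok) → (Hold, arm_retract)
  (Retreat, target_lost) → (Retreat, lamp_flash)
event = grasp_fail selects (Hold, motors_on)

mode=Hold action=motors_on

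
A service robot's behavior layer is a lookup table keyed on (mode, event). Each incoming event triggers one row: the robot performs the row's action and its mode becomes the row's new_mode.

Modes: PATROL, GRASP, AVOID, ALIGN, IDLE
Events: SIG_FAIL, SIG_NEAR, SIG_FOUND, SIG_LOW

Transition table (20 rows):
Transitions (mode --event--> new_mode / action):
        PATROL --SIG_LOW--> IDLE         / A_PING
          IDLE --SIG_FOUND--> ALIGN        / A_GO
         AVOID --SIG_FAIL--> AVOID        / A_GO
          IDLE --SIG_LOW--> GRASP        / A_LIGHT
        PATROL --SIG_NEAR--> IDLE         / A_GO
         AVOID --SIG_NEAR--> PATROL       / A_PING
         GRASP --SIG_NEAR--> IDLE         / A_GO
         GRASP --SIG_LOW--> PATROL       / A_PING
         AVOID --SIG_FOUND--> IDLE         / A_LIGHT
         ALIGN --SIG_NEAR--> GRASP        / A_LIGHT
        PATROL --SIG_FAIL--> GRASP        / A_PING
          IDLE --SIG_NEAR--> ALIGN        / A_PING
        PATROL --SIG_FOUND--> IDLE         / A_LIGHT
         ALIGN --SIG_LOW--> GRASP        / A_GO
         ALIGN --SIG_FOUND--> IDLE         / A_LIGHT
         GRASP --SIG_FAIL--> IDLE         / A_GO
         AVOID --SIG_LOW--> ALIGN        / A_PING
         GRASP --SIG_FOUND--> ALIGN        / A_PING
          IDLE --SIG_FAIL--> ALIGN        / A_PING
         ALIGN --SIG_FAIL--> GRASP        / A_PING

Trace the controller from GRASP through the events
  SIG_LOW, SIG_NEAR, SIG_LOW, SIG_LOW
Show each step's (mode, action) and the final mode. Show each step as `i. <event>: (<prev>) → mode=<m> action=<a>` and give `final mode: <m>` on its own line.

final mode: PATROL

1. SIG_LOW: (GRASP) → mode=PATROL action=A_PING
2. SIG_NEAR: (PATROL) → mode=IDLE action=A_GO
3. SIG_LOW: (IDLE) → mode=GRASP action=A_LIGHT
4. SIG_LOW: (GRASP) → mode=PATROL action=A_PING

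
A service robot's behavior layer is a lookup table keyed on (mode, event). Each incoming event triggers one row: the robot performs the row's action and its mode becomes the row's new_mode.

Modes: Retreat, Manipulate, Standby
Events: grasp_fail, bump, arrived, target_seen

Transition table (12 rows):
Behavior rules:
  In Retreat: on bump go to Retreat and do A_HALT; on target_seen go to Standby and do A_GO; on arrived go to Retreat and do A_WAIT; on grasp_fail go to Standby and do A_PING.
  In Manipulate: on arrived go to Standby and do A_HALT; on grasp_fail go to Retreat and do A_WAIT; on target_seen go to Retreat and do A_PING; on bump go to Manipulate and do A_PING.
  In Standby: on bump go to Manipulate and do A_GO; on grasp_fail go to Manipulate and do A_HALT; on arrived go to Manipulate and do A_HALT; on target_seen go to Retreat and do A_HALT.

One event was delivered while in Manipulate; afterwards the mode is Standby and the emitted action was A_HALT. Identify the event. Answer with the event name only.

arrived

try grasp_fail: (Manipulate, grasp_fail) → (Retreat, A_WAIT)
try bump: (Manipulate, bump) → (Manipulate, A_PING)
try arrived: (Manipulate, arrived) → (Standby, A_HALT)  ← matches
try target_seen: (Manipulate, target_seen) → (Retreat, A_PING)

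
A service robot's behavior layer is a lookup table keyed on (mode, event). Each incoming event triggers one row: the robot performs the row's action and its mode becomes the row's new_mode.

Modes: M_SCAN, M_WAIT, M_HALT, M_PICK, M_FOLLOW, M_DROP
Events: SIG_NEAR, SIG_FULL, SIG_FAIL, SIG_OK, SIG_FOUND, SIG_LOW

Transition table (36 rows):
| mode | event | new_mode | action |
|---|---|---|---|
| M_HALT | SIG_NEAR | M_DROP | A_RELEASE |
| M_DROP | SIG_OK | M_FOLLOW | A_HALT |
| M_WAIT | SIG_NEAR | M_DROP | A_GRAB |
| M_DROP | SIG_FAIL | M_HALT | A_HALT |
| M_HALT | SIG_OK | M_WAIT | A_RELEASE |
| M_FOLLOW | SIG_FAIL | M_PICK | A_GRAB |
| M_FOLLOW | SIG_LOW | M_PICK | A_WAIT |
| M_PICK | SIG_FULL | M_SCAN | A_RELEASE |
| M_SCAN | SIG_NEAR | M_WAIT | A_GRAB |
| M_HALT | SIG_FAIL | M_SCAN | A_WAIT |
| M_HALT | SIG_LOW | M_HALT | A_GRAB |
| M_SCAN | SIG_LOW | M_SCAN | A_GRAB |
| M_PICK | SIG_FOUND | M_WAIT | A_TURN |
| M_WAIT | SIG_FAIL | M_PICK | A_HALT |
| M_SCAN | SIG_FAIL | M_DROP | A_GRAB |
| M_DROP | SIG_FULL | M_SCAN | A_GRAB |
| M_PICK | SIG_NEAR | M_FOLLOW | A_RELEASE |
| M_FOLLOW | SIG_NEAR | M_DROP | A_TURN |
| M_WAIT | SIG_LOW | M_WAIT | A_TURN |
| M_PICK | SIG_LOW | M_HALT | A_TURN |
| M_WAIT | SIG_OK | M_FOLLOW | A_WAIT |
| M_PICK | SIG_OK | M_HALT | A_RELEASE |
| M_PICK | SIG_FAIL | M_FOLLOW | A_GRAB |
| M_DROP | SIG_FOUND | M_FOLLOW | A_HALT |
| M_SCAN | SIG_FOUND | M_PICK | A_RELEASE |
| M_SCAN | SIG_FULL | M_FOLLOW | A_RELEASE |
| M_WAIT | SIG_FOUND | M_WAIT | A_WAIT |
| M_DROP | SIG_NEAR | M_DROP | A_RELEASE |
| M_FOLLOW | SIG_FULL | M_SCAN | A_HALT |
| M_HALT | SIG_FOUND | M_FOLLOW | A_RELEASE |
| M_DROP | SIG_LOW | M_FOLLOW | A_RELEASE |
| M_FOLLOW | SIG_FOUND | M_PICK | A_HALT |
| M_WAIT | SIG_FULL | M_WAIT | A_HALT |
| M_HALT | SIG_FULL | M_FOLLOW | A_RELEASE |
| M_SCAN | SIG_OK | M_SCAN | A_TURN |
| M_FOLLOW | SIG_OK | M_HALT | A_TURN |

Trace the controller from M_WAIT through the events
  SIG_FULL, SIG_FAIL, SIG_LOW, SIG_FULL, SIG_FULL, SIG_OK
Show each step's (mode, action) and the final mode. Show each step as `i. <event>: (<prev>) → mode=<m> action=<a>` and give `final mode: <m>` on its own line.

1. SIG_FULL: (M_WAIT) → mode=M_WAIT action=A_HALT
2. SIG_FAIL: (M_WAIT) → mode=M_PICK action=A_HALT
3. SIG_LOW: (M_PICK) → mode=M_HALT action=A_TURN
4. SIG_FULL: (M_HALT) → mode=M_FOLLOW action=A_RELEASE
5. SIG_FULL: (M_FOLLOW) → mode=M_SCAN action=A_HALT
6. SIG_OK: (M_SCAN) → mode=M_SCAN action=A_TURN

final mode: M_SCAN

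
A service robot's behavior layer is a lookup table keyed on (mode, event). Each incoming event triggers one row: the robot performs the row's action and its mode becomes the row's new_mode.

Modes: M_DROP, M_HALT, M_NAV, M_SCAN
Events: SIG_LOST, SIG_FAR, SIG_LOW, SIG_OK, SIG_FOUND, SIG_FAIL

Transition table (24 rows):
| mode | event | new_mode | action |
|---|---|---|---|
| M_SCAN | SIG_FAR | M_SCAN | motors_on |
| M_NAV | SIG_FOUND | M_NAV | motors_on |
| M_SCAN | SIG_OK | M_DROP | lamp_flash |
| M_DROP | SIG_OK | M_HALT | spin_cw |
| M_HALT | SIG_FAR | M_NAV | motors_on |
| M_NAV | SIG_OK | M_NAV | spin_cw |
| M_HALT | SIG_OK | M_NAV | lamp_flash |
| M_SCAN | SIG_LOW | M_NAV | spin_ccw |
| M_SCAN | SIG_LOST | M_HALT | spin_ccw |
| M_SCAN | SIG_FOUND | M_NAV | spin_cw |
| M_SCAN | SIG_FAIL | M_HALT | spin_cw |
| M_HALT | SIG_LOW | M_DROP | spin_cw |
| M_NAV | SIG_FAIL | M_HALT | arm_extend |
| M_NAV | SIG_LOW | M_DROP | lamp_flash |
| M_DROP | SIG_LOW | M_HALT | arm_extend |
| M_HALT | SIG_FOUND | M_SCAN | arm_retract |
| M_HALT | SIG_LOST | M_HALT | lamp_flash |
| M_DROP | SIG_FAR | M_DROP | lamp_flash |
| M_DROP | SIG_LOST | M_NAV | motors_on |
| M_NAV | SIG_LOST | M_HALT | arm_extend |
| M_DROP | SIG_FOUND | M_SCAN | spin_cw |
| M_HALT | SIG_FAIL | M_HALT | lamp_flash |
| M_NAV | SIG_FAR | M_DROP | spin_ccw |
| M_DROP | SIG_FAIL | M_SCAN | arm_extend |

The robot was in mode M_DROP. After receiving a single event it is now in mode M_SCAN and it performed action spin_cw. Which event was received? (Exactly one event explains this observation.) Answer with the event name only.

try SIG_LOST: (M_DROP, SIG_LOST) → (M_NAV, motors_on)
try SIG_FAR: (M_DROP, SIG_FAR) → (M_DROP, lamp_flash)
try SIG_LOW: (M_DROP, SIG_LOW) → (M_HALT, arm_extend)
try SIG_OK: (M_DROP, SIG_OK) → (M_HALT, spin_cw)
try SIG_FOUND: (M_DROP, SIG_FOUND) → (M_SCAN, spin_cw)  ← matches
try SIG_FAIL: (M_DROP, SIG_FAIL) → (M_SCAN, arm_extend)

SIG_FOUND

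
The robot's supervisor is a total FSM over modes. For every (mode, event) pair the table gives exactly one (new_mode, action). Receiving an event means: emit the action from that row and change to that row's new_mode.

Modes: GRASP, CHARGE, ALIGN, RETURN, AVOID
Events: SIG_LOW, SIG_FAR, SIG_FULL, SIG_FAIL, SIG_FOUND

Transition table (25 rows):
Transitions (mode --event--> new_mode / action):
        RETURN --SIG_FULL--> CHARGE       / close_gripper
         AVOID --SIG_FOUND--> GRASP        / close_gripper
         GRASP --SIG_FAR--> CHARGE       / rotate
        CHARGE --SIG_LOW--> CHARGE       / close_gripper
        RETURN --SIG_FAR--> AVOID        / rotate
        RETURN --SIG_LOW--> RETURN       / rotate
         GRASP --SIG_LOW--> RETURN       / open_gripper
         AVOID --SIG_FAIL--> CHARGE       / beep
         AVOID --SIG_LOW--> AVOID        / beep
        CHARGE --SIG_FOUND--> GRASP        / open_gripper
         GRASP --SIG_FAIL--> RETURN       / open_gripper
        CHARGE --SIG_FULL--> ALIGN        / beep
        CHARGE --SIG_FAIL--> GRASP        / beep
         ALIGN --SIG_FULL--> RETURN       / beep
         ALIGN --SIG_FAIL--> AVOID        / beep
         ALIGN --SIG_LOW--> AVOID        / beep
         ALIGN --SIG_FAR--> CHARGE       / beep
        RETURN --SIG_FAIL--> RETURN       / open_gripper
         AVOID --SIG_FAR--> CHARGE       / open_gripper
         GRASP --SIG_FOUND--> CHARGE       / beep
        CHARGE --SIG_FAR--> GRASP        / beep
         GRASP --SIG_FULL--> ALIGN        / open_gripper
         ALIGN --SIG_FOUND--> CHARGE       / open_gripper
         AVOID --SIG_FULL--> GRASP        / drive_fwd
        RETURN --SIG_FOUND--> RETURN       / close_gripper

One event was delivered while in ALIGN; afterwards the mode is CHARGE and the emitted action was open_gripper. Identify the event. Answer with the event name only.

try SIG_LOW: (ALIGN, SIG_LOW) → (AVOID, beep)
try SIG_FAR: (ALIGN, SIG_FAR) → (CHARGE, beep)
try SIG_FULL: (ALIGN, SIG_FULL) → (RETURN, beep)
try SIG_FAIL: (ALIGN, SIG_FAIL) → (AVOID, beep)
try SIG_FOUND: (ALIGN, SIG_FOUND) → (CHARGE, open_gripper)  ← matches

SIG_FOUND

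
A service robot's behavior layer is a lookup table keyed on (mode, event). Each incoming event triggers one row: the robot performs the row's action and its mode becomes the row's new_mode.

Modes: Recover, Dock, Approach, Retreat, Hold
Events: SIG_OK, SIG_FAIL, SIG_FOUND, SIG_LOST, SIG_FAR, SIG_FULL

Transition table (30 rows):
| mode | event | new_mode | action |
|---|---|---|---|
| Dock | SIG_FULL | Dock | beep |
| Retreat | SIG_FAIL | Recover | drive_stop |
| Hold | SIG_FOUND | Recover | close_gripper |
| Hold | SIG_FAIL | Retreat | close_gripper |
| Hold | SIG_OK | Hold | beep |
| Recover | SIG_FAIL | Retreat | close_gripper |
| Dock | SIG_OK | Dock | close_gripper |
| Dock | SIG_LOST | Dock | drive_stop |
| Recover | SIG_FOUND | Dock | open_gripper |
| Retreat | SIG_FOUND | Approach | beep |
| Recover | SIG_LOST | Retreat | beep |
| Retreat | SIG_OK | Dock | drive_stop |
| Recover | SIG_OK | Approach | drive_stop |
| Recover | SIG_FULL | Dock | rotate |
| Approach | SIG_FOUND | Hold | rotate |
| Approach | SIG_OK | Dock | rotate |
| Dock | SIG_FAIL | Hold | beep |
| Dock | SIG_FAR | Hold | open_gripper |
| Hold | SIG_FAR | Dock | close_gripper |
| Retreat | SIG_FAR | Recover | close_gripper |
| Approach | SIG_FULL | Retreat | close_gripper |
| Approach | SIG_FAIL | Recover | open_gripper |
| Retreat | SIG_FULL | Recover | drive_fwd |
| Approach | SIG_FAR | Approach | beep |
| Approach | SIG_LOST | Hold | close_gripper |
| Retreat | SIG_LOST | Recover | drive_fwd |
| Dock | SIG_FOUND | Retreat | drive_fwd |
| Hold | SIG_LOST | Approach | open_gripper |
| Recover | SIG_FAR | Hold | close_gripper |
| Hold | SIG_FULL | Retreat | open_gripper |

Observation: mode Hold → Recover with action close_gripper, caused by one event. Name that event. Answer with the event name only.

SIG_FOUND

try SIG_OK: (Hold, SIG_OK) → (Hold, beep)
try SIG_FAIL: (Hold, SIG_FAIL) → (Retreat, close_gripper)
try SIG_FOUND: (Hold, SIG_FOUND) → (Recover, close_gripper)  ← matches
try SIG_LOST: (Hold, SIG_LOST) → (Approach, open_gripper)
try SIG_FAR: (Hold, SIG_FAR) → (Dock, close_gripper)
try SIG_FULL: (Hold, SIG_FULL) → (Retreat, open_gripper)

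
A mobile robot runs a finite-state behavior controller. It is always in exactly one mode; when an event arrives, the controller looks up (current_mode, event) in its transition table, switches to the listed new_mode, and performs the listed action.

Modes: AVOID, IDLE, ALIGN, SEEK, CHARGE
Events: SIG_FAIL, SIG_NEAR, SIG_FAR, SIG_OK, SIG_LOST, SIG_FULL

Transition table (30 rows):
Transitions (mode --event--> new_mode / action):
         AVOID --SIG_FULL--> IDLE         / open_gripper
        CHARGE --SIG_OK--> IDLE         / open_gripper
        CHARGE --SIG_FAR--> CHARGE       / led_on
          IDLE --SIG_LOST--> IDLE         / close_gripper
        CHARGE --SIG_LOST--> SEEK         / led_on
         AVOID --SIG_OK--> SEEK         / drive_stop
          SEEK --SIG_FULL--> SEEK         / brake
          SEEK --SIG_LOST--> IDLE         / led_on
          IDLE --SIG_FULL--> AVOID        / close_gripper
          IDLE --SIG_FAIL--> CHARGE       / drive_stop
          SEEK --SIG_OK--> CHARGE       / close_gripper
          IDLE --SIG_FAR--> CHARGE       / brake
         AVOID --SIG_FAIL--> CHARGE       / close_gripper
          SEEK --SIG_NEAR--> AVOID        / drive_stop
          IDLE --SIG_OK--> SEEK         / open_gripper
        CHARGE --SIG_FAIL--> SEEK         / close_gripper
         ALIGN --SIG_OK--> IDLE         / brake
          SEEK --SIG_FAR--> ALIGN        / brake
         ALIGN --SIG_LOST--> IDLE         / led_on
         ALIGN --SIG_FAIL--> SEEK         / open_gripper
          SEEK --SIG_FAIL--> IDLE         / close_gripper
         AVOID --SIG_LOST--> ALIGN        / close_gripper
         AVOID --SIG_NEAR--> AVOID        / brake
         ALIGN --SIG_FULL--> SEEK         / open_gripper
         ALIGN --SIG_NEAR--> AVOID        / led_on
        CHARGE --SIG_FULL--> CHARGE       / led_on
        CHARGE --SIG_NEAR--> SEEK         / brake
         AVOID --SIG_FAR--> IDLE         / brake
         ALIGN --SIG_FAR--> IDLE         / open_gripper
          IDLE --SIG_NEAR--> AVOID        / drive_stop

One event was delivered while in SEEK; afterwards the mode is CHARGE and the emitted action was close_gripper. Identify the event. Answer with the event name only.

try SIG_FAIL: (SEEK, SIG_FAIL) → (IDLE, close_gripper)
try SIG_NEAR: (SEEK, SIG_NEAR) → (AVOID, drive_stop)
try SIG_FAR: (SEEK, SIG_FAR) → (ALIGN, brake)
try SIG_OK: (SEEK, SIG_OK) → (CHARGE, close_gripper)  ← matches
try SIG_LOST: (SEEK, SIG_LOST) → (IDLE, led_on)
try SIG_FULL: (SEEK, SIG_FULL) → (SEEK, brake)

SIG_OK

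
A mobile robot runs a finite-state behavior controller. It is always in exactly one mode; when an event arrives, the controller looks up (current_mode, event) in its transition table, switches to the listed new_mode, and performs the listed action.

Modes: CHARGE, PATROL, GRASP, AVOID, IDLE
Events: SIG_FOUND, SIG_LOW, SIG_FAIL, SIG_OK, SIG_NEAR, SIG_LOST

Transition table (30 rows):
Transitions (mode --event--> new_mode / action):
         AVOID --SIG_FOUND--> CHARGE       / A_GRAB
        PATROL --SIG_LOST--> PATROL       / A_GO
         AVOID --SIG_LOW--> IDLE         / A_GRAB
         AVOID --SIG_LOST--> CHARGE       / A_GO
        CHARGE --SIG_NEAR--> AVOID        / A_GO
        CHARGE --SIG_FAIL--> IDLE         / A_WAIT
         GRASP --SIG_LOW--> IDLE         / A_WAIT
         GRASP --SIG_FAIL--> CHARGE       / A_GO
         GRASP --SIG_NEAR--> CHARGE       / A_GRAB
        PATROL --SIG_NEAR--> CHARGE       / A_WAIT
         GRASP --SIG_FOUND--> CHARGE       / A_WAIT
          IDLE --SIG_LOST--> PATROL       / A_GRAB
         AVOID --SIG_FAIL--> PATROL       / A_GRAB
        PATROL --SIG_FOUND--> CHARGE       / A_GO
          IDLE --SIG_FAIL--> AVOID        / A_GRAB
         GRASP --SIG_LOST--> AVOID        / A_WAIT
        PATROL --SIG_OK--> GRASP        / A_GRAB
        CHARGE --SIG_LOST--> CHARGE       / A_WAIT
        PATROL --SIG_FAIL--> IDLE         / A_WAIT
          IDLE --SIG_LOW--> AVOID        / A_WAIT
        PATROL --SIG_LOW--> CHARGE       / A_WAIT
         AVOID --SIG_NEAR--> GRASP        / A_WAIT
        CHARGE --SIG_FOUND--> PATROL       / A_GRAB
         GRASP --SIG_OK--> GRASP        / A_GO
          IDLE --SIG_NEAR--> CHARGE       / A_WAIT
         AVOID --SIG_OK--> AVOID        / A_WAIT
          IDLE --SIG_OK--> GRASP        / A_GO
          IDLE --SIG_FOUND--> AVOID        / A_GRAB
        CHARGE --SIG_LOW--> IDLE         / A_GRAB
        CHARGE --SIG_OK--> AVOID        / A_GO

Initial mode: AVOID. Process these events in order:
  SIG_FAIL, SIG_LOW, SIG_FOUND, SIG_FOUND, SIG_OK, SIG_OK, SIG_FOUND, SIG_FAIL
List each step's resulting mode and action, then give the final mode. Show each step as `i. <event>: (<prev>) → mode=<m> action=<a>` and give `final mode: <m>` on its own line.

1. SIG_FAIL: (AVOID) → mode=PATROL action=A_GRAB
2. SIG_LOW: (PATROL) → mode=CHARGE action=A_WAIT
3. SIG_FOUND: (CHARGE) → mode=PATROL action=A_GRAB
4. SIG_FOUND: (PATROL) → mode=CHARGE action=A_GO
5. SIG_OK: (CHARGE) → mode=AVOID action=A_GO
6. SIG_OK: (AVOID) → mode=AVOID action=A_WAIT
7. SIG_FOUND: (AVOID) → mode=CHARGE action=A_GRAB
8. SIG_FAIL: (CHARGE) → mode=IDLE action=A_WAIT

final mode: IDLE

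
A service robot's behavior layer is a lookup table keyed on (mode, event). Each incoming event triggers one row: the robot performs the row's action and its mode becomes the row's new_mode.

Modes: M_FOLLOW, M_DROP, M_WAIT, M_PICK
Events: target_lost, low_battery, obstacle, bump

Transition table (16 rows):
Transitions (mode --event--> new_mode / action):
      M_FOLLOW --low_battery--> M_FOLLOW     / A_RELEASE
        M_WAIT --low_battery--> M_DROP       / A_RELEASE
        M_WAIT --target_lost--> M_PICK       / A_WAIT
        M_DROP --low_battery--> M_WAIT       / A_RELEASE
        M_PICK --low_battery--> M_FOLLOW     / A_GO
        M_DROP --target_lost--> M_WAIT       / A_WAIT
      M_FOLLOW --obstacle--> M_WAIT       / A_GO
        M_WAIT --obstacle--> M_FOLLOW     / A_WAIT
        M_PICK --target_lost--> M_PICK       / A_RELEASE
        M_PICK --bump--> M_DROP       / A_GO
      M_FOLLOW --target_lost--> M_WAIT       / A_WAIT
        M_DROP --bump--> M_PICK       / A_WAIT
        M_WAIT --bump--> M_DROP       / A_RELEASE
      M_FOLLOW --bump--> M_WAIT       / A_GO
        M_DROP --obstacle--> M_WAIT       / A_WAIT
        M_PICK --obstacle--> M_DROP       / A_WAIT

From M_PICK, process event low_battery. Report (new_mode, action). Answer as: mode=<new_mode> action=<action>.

mode=M_FOLLOW action=A_GO

current mode = M_PICK; filter table to that mode:
  (M_PICK, low_battery) → (M_FOLLOW, A_GO)  ← event matches
  (M_PICK, target_lost) → (M_PICK, A_RELEASE)
  (M_PICK, bump) → (M_DROP, A_GO)
  (M_PICK, obstacle) → (M_DROP, A_WAIT)
event = low_battery selects (M_FOLLOW, A_GO)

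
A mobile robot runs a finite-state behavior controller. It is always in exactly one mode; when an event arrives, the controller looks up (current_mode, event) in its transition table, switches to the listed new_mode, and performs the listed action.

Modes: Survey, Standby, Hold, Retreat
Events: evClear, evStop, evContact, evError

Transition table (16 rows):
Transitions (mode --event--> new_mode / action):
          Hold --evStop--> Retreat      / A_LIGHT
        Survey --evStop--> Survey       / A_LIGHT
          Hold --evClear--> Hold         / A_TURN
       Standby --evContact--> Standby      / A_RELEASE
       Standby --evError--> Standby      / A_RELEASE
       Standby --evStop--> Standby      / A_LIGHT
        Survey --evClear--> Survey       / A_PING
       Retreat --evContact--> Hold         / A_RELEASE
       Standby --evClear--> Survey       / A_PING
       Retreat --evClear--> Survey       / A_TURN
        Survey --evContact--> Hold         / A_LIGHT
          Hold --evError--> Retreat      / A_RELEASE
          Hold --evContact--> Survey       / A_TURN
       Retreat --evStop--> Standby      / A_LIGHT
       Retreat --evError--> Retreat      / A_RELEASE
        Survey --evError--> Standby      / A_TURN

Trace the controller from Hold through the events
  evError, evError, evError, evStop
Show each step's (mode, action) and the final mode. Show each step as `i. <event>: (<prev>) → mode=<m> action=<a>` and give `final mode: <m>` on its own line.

1. evError: (Hold) → mode=Retreat action=A_RELEASE
2. evError: (Retreat) → mode=Retreat action=A_RELEASE
3. evError: (Retreat) → mode=Retreat action=A_RELEASE
4. evStop: (Retreat) → mode=Standby action=A_LIGHT

final mode: Standby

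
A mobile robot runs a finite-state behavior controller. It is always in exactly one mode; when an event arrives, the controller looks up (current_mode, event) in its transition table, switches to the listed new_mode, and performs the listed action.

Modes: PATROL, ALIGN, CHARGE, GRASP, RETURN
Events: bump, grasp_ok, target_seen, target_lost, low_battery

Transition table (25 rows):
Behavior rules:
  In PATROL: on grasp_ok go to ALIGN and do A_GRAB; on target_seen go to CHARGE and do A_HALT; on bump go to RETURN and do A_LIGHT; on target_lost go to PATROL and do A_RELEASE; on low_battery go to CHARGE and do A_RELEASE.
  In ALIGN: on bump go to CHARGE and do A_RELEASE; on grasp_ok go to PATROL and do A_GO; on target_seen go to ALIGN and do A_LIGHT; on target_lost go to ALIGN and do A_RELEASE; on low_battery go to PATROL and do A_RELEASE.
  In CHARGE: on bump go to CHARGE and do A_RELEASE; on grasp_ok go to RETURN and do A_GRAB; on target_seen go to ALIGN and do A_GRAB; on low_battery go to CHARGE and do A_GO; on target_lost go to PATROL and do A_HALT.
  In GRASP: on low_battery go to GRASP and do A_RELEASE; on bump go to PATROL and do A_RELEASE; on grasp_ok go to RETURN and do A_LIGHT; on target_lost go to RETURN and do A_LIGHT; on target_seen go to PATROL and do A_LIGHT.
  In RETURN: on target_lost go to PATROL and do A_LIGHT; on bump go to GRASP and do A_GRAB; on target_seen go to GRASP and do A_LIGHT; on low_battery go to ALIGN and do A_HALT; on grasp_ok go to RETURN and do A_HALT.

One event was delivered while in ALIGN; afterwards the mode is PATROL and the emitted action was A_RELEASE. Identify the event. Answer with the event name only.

try bump: (ALIGN, bump) → (CHARGE, A_RELEASE)
try grasp_ok: (ALIGN, grasp_ok) → (PATROL, A_GO)
try target_seen: (ALIGN, target_seen) → (ALIGN, A_LIGHT)
try target_lost: (ALIGN, target_lost) → (ALIGN, A_RELEASE)
try low_battery: (ALIGN, low_battery) → (PATROL, A_RELEASE)  ← matches

low_battery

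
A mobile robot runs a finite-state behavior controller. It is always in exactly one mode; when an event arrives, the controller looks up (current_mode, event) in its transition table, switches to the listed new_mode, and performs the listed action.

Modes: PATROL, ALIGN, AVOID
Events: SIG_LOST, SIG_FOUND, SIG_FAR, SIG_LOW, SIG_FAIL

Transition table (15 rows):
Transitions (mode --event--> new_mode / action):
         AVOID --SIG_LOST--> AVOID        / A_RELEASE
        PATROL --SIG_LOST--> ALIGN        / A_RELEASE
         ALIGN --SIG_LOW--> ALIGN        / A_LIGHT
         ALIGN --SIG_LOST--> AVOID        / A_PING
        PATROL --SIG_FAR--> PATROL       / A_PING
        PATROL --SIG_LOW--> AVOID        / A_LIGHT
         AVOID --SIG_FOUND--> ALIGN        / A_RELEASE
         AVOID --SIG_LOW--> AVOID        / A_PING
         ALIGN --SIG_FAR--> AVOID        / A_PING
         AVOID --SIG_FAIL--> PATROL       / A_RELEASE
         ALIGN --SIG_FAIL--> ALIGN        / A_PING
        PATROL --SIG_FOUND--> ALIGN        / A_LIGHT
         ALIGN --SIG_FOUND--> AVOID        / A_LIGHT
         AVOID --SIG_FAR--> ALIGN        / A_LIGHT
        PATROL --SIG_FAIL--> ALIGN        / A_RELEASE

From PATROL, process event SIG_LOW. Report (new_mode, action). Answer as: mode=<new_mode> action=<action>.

current mode = PATROL; filter table to that mode:
  (PATROL, SIG_LOST) → (ALIGN, A_RELEASE)
  (PATROL, SIG_FAR) → (PATROL, A_PING)
  (PATROL, SIG_LOW) → (AVOID, A_LIGHT)  ← event matches
  (PATROL, SIG_FOUND) → (ALIGN, A_LIGHT)
  (PATROL, SIG_FAIL) → (ALIGN, A_RELEASE)
event = SIG_LOW selects (AVOID, A_LIGHT)

mode=AVOID action=A_LIGHT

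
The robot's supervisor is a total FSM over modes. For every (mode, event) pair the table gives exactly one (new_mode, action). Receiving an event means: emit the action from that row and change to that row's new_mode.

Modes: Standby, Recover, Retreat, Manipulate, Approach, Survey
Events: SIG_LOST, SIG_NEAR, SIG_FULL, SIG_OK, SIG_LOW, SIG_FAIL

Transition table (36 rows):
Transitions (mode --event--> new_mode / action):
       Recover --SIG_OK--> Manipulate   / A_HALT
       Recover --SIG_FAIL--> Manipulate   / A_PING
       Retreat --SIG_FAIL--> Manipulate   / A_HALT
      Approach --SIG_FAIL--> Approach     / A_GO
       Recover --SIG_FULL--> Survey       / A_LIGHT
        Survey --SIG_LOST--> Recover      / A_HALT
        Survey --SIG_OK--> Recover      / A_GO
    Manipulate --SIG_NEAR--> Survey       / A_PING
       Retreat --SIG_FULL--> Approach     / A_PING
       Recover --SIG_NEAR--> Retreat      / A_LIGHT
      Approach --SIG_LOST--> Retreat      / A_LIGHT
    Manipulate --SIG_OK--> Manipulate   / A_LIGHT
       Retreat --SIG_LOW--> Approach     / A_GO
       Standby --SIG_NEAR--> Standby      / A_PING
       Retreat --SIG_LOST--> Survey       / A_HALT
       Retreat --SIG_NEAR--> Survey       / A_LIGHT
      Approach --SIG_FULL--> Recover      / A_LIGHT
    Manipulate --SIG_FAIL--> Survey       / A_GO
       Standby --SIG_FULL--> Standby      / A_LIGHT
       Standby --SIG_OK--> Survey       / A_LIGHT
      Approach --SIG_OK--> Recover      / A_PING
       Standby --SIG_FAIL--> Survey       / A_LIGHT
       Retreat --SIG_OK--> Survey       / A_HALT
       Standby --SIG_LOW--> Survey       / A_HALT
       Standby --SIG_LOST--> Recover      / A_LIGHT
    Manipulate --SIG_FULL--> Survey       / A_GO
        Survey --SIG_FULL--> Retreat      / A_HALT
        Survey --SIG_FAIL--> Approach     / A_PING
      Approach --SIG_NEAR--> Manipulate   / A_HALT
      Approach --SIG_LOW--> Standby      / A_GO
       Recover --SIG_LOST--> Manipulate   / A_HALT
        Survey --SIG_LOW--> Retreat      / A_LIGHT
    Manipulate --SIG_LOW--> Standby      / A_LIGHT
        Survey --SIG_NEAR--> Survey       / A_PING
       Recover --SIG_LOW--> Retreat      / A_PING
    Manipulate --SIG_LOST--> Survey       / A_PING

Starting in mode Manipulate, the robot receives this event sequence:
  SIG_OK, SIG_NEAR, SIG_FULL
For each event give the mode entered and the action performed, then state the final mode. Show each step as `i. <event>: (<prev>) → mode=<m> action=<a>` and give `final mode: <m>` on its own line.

final mode: Retreat

1. SIG_OK: (Manipulate) → mode=Manipulate action=A_LIGHT
2. SIG_NEAR: (Manipulate) → mode=Survey action=A_PING
3. SIG_FULL: (Survey) → mode=Retreat action=A_HALT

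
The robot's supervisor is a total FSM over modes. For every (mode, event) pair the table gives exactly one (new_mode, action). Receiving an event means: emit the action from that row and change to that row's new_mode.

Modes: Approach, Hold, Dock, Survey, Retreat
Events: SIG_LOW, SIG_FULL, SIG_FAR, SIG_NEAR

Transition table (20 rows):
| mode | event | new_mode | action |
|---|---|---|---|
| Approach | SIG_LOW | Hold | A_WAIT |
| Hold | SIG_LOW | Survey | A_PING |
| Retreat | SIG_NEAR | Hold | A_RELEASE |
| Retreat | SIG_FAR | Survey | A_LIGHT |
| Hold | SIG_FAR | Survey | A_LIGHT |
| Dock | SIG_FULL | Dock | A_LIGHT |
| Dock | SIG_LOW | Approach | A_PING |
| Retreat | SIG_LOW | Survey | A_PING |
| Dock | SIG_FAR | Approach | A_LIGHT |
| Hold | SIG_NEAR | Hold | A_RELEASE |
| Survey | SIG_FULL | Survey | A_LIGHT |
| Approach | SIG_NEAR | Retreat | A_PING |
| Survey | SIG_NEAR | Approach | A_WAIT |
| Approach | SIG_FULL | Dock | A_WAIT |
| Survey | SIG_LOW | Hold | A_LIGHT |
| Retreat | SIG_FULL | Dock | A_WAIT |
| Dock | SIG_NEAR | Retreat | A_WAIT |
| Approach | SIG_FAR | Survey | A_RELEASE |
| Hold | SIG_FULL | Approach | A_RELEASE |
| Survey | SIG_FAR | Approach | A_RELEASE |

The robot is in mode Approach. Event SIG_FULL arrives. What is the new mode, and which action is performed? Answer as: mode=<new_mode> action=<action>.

current mode = Approach; filter table to that mode:
  (Approach, SIG_LOW) → (Hold, A_WAIT)
  (Approach, SIG_NEAR) → (Retreat, A_PING)
  (Approach, SIG_FULL) → (Dock, A_WAIT)  ← event matches
  (Approach, SIG_FAR) → (Survey, A_RELEASE)
event = SIG_FULL selects (Dock, A_WAIT)

mode=Dock action=A_WAIT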